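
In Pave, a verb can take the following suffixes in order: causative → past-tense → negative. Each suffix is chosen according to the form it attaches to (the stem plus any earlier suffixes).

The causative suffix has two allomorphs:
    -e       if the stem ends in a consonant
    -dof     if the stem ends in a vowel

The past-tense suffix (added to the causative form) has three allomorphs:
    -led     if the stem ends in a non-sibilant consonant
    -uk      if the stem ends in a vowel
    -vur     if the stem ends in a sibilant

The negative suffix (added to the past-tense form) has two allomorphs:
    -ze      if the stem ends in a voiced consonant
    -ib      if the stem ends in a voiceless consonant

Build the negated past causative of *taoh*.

*taoh* — final sound /h/ (a consonant) → -e → *taohe*.
The final sound of the causative form *taohe* is /e/, which is a vowel, so the past-tense suffix is -uk, giving *taoheuk*.
Since the final consonant of the past-tense form *taoheuk* is /k/ (voiceless), it takes -ib, giving *taoheukib*.

taoheukib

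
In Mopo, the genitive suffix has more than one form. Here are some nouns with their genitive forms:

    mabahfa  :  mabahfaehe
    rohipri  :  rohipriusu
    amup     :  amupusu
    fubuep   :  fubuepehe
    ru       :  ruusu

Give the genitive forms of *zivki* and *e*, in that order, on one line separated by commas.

The pattern is height harmony: -usu when the last vowel of the stem is a high vowel (*rohipri*, *amup*, *ru*); -ehe when the last vowel of the stem is a non-high vowel (*mabahfa*, *fubuep*).
The last vowel of *zivki* is /i/, which is a high vowel, so the suffix is -usu, giving *zivkiusu*.
*e*: last vowel = /e/, a non-high vowel → -ehe → *eehe*.

zivkiusu, eehe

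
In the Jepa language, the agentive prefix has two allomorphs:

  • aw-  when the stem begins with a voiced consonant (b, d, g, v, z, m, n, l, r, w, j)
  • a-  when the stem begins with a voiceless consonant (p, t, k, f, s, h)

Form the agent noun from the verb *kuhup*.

akuhup

*kuhup* — first consonant /k/ (voiceless) → a- → *akuhup*.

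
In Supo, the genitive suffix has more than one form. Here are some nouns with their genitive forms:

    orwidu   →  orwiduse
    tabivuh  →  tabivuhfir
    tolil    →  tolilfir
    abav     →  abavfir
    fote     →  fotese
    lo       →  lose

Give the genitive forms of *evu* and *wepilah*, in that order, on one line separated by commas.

The alternation tracks the final sound of the stem — -fir when the stem ends in a consonant (*tabivuh*, *tolil*, *abav*); -se when the stem ends in a vowel (*orwidu*, *fote*, *lo*).
*evu* — final sound /u/ (a vowel) → -se → *evuse*.
Since the final sound of *wepilah* is /h/ (a consonant), it takes -fir, giving *wepilahfir*.

evuse, wepilahfir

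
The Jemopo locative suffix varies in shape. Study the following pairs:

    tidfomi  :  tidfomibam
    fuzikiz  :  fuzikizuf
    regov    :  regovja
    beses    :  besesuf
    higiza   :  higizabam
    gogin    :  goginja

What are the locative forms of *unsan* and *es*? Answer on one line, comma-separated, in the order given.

unsanja, esuf

The pattern is sibilance of the final sound: -uf when the stem ends in a sibilant (*fuzikiz*, *beses*); -ja when the stem ends in a non-sibilant consonant (*regov*, *gogin*); -bam when the stem ends in a vowel (*tidfomi*, *higiza*).
*unsan*: final sound = /n/, a non-sibilant consonant → -ja → *unsanja*.
Since the final sound of *es* is /s/ (a sibilant), it takes -uf, giving *esuf*.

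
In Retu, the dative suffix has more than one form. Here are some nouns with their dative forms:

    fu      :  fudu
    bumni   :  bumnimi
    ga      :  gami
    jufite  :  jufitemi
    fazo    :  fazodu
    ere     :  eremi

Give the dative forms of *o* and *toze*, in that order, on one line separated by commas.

odu, tozemi

The suffix is conditioned by the last vowel: -du when the last vowel of the stem is a rounded vowel (*fu*, *fazo*); -mi when the last vowel of the stem is an unrounded vowel (*bumni*, *ga*, *jufite*, *ere*).
*o* — last vowel /o/ (a rounded vowel) → -du → *odu*.
*toze* — last vowel /e/ (an unrounded vowel) → -mi → *tozemi*.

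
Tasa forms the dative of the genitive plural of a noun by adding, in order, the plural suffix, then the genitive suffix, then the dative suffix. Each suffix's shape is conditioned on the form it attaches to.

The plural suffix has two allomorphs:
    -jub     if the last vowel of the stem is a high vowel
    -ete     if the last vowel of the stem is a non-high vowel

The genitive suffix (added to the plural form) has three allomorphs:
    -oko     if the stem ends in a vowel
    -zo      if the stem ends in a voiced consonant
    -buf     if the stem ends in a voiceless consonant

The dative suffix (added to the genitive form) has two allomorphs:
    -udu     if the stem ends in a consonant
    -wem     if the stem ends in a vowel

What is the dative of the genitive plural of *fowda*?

Since the last vowel of *fowda* is /a/ (a non-high vowel), it takes -ete, giving *fowdaete*.
The final sound of the plural form *fowdaete* is /e/, which is a vowel, so the genitive suffix is -oko, giving *fowdaeteoko*.
Since the final sound of the genitive form *fowdaeteoko* is /o/ (a vowel), it takes -wem, giving *fowdaeteokowem*.

fowdaeteokowem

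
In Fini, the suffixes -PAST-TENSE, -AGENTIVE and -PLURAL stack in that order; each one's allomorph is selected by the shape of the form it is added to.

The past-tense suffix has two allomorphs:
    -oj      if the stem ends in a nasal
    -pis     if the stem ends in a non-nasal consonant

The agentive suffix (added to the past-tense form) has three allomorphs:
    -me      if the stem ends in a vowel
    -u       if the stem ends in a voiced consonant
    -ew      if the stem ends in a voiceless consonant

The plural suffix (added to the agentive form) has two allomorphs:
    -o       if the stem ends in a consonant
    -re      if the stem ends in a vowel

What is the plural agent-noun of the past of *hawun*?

hawunojure

Since the final consonant of *hawun* is /n/ (a nasal), it takes -oj, giving *hawunoj*.
Since the final sound of the past-tense form *hawunoj* is /j/ (a voiced consonant), it takes -u, giving *hawunoju*.
The agentive form *hawunoju*: final sound = /u/, a vowel → -re → *hawunojure*.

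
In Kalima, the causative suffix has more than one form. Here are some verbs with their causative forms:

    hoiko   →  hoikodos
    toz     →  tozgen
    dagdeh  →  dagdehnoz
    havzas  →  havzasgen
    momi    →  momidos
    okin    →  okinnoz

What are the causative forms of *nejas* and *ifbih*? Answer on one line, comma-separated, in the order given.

Looking at the final sound of each stem: -gen when the stem ends in a sibilant (*toz*, *havzas*); -noz when the stem ends in a non-sibilant consonant (*dagdeh*, *okin*); -dos when the stem ends in a vowel (*hoiko*, *momi*).
*nejas*: final sound = /s/, a sibilant → -gen → *nejasgen*.
The final sound of *ifbih* is /h/, which is a non-sibilant consonant, so the suffix is -noz, giving *ifbihnoz*.

nejasgen, ifbihnoz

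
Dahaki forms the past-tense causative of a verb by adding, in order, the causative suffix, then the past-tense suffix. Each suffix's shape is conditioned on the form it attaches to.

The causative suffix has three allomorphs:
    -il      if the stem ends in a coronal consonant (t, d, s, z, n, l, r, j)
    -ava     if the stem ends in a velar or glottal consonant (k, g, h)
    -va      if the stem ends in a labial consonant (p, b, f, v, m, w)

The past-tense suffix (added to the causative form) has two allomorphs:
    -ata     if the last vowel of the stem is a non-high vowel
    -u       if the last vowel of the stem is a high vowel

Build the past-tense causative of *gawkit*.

gawkitilu

Since the final consonant of *gawkit* is /t/ (coronal), it takes -il, giving *gawkitil*.
Since the last vowel of the causative form *gawkitil* is /i/ (a high vowel), it takes -u, giving *gawkitilu*.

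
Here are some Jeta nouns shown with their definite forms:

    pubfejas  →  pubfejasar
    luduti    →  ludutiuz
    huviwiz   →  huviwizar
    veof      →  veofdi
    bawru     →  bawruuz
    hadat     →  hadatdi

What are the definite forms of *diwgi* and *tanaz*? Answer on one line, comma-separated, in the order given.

diwgiuz, tanazar

The suffix is conditioned by the final sound: -ar when the stem ends in a sibilant (*pubfejas*, *huviwiz*); -di when the stem ends in a non-sibilant consonant (*veof*, *hadat*); -uz when the stem ends in a vowel (*luduti*, *bawru*).
*diwgi* — final sound /i/ (a vowel) → -uz → *diwgiuz*.
Since the final sound of *tanaz* is /z/ (a sibilant), it takes -ar, giving *tanazar*.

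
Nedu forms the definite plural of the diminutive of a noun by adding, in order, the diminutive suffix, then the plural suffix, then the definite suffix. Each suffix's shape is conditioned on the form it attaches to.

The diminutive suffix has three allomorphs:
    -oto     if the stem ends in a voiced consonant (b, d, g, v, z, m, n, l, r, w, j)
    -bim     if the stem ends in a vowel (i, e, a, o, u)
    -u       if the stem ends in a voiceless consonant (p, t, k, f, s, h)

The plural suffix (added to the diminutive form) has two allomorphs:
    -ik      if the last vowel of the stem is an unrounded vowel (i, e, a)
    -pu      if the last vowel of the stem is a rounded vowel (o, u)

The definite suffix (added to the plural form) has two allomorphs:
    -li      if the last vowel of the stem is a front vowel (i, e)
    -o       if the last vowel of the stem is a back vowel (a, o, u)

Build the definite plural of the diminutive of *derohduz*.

*derohduz* — final sound /z/ (a voiced consonant) → -oto → *derohduzoto*.
The diminutive form *derohduzoto*: last vowel = /o/, a rounded vowel → -pu → *derohduzotopu*.
The last vowel of the plural form *derohduzotopu* is /u/, which is a back vowel, so the definite suffix is -o, giving *derohduzotopuo*.

derohduzotopuo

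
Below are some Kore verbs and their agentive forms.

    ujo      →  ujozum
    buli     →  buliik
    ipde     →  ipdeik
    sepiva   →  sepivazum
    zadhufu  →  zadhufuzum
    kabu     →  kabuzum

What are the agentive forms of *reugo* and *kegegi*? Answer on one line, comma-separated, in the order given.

Looking at the last vowel of each stem: -ik when the last vowel of the stem is a front vowel (*buli*, *ipde*); -zum when the last vowel of the stem is a back vowel (*ujo*, *sepiva*, *zadhufu*, *kabu*).
The last vowel of *reugo* is /o/, which is a back vowel, so the suffix is -zum, giving *reugozum*.
*kegegi*: last vowel = /i/, a front vowel → -ik → *kegegiik*.

reugozum, kegegiik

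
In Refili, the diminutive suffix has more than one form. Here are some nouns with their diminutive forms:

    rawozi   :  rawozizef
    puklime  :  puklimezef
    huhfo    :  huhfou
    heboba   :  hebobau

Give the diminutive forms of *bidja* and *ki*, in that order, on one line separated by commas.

Looking at the last vowel of each stem: -zef when the last vowel of the stem is a front vowel (*rawozi*, *puklime*); -u when the last vowel of the stem is a back vowel (*huhfo*, *heboba*).
The last vowel of *bidja* is /a/, which is a back vowel, so the suffix is -u, giving *bidjau*.
*ki* — last vowel /i/ (a front vowel) → -zef → *kizef*.

bidjau, kizef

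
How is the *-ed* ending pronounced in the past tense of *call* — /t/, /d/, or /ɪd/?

/d/

The stem *call* ends in a voiced sound other than /d/.
The -ed suffix is realized as /ɪd/ after /t, d/; as /t/ after other voiceless consonants; and as /d/ after other voiced sounds.
So -ed on *call* is pronounced /d/.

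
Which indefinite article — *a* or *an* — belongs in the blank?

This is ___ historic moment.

a

The indefinite article is chosen by the initial *sound* of the following word, not its spelling.
*historic* begins with the sound /h/ (h is pronounced in standard usage) — a consonant sound.
So the article is *a*: This is a historic moment.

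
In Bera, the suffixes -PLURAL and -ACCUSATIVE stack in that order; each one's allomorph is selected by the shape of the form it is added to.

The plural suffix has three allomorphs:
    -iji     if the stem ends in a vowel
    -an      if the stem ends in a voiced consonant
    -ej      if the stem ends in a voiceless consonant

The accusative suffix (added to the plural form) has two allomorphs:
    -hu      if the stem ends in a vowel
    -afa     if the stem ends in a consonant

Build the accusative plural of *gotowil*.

*gotowil* — final sound /l/ (a voiced consonant) → -an → *gotowilan*.
The final sound of the plural form *gotowilan* is /n/, which is a consonant, so the accusative suffix is -afa, giving *gotowilanafa*.

gotowilanafa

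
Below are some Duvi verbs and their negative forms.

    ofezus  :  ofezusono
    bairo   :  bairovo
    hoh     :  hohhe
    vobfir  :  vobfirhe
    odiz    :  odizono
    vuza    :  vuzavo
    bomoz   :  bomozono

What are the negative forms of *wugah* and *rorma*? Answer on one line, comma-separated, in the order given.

The suffix is conditioned by the final sound: -ono when the stem ends in a sibilant (*ofezus*, *odiz*, *bomoz*); -he when the stem ends in a non-sibilant consonant (*hoh*, *vobfir*); -vo when the stem ends in a vowel (*bairo*, *vuza*).
The final sound of *wugah* is /h/, which is a non-sibilant consonant, so the suffix is -he, giving *wugahhe*.
*rorma* — final sound /a/ (a vowel) → -vo → *rormavo*.

wugahhe, rormavo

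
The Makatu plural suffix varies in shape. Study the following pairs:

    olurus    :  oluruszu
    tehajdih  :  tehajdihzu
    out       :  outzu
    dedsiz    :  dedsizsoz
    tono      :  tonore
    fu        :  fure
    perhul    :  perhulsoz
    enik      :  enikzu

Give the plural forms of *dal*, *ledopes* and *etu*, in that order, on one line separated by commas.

Looking at the final sound of each stem: -zu when the stem ends in a voiceless consonant (*olurus*, *tehajdih*, *out*, *enik*); -soz when the stem ends in a voiced consonant (*dedsiz*, *perhul*); -re when the stem ends in a vowel (*tono*, *fu*).
*dal*: final sound = /l/, a voiced consonant → -soz → *dalsoz*.
Since the final sound of *ledopes* is /s/ (a voiceless consonant), it takes -zu, giving *ledopeszu*.
Since the final sound of *etu* is /u/ (a vowel), it takes -re, giving *eture*.

dalsoz, ledopeszu, eture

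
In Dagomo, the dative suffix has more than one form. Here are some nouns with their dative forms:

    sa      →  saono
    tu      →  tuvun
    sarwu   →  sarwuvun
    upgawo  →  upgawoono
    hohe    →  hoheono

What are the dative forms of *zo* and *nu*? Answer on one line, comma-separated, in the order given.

zoono, nuvun

The alternation tracks the last vowel of the stem — -vun when the last vowel of the stem is a high vowel (*tu*, *sarwu*); -ono when the last vowel of the stem is a non-high vowel (*sa*, *upgawo*, *hohe*).
The last vowel of *zo* is /o/, which is a non-high vowel, so the suffix is -ono, giving *zoono*.
*nu*: last vowel = /u/, a high vowel → -vun → *nuvun*.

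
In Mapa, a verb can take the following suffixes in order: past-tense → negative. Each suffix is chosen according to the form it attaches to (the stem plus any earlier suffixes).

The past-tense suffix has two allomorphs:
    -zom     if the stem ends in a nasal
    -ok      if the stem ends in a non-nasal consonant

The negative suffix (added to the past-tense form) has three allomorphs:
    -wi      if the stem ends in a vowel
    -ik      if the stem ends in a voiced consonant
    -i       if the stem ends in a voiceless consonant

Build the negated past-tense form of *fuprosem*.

The final consonant of *fuprosem* is /m/, which is a nasal, so the past-tense suffix is -zom, giving *fuprosemzom*.
The final sound of the past-tense form *fuprosemzom* is /m/, which is a voiced consonant, so the negative suffix is -ik, giving *fuprosemzomik*.

fuprosemzomik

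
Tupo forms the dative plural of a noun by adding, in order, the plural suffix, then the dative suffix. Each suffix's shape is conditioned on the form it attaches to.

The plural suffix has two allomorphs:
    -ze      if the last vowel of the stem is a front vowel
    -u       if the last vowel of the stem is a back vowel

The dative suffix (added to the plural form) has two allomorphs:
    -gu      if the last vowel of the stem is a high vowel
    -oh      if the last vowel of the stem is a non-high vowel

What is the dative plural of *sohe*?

*sohe* — last vowel /e/ (a front vowel) → -ze → *soheze*.
The last vowel of the plural form *soheze* is /e/, which is a non-high vowel, so the dative suffix is -oh, giving *sohezeoh*.

sohezeoh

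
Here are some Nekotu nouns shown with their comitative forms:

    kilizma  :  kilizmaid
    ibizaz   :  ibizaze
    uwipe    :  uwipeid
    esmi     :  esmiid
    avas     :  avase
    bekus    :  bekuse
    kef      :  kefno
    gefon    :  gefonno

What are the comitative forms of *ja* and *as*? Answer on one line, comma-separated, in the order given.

The suffix is conditioned by the final sound: -e when the stem ends in a sibilant (*ibizaz*, *avas*, *bekus*); -no when the stem ends in a non-sibilant consonant (*kef*, *gefon*); -id when the stem ends in a vowel (*kilizma*, *uwipe*, *esmi*).
Since the final sound of *ja* is /a/ (a vowel), it takes -id, giving *jaid*.
*as*: final sound = /s/, a sibilant → -e → *ase*.

jaid, ase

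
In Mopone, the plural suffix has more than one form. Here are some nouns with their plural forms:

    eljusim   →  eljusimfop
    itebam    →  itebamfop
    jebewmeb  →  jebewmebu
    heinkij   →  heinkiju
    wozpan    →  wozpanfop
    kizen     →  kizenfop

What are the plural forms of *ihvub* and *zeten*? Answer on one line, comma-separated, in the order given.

Looking at the final consonant of each stem: -fop when the stem ends in a nasal (*eljusim*, *itebam*, *wozpan*, *kizen*); -u when the stem ends in a non-nasal consonant (*jebewmeb*, *heinkij*).
*ihvub* — final consonant /b/ (non-nasal) → -u → *ihvubu*.
Since the final consonant of *zeten* is /n/ (a nasal), it takes -fop, giving *zetenfop*.

ihvubu, zetenfop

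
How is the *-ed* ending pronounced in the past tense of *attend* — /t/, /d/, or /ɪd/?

/ɪd/

The stem *attend* ends in /t/ or /d/.
The -ed suffix is realized as /ɪd/ after /t, d/; as /t/ after other voiceless consonants; and as /d/ after other voiced sounds.
So -ed on *attend* is pronounced /ɪd/.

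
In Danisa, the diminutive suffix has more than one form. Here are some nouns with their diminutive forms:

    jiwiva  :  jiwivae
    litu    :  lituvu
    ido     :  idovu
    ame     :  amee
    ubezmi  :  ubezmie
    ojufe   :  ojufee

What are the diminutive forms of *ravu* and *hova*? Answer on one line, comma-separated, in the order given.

ravuvu, hovae

The suffix is conditioned by the last vowel: -vu when the last vowel of the stem is a rounded vowel (*litu*, *ido*); -e when the last vowel of the stem is an unrounded vowel (*jiwiva*, *ame*, *ubezmi*, *ojufe*).
*ravu*: last vowel = /u/, a rounded vowel → -vu → *ravuvu*.
Since the last vowel of *hova* is /a/ (an unrounded vowel), it takes -e, giving *hovae*.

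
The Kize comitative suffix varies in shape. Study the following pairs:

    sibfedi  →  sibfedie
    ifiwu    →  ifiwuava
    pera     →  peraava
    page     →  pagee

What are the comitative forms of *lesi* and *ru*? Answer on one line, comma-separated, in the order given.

lesie, ruava

The alternation tracks the last vowel of the stem — -e when the last vowel of the stem is a front vowel (*sibfedi*, *page*); -ava when the last vowel of the stem is a back vowel (*ifiwu*, *pera*).
*lesi*: last vowel = /i/, a front vowel → -e → *lesie*.
*ru*: last vowel = /u/, a back vowel → -ava → *ruava*.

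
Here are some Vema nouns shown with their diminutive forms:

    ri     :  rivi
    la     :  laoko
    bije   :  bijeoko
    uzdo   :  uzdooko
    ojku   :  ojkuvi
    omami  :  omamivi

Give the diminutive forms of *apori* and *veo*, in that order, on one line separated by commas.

aporivi, veooko

The pattern is height harmony: -vi when the last vowel of the stem is a high vowel (*ri*, *ojku*, *omami*); -oko when the last vowel of the stem is a non-high vowel (*la*, *bije*, *uzdo*).
Since the last vowel of *apori* is /i/ (a high vowel), it takes -vi, giving *aporivi*.
Since the last vowel of *veo* is /o/ (a non-high vowel), it takes -oko, giving *veooko*.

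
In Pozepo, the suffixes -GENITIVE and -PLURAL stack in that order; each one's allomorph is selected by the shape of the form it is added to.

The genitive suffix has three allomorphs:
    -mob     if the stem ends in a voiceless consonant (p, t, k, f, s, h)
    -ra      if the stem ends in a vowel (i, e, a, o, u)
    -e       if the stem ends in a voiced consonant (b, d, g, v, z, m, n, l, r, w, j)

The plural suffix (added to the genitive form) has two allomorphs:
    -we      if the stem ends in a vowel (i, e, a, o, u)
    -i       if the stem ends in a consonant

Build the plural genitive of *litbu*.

litburawe

*litbu* — final sound /u/ (a vowel) → -ra → *litbura*.
The final sound of the genitive form *litbura* is /a/, which is a vowel, so the plural suffix is -we, giving *litburawe*.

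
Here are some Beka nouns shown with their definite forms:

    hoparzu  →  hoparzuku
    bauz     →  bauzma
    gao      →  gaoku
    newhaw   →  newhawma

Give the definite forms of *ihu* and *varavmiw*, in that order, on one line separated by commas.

ihuku, varavmiwma

Looking at the final sound of each stem: -ma when the stem ends in a consonant (*bauz*, *newhaw*); -ku when the stem ends in a vowel (*hoparzu*, *gao*).
The final sound of *ihu* is /u/, which is a vowel, so the suffix is -ku, giving *ihuku*.
*varavmiw*: final sound = /w/, a consonant → -ma → *varavmiwma*.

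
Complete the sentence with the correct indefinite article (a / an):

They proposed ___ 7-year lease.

a

The indefinite article is chosen by the initial *sound* of the following word, not its spelling.
The number *7* is spoken "seven", beginning with /ˈsɛvən/ — a consonant sound.
So the article is *a*: They proposed a 7-year lease.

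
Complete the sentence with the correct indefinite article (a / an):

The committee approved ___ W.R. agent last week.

a

The indefinite article is chosen by the initial *sound* of the following word, not its spelling.
The initialism *W.R.* is read letter by letter; the first letter, W, is pronounced /ˈdʌbəl.juː/, which begins with a consonant sound.
So the article is *a*: The committee approved a W.R. agent last week.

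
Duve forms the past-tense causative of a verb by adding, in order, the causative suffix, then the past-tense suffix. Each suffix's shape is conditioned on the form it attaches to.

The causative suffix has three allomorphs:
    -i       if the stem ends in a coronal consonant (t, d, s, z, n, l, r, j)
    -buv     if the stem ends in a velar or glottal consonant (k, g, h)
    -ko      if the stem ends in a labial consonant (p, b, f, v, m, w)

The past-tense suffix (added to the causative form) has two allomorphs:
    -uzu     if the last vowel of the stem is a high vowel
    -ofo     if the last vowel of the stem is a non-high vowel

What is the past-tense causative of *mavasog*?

The final consonant of *mavasog* is /g/, which is velar/glottal, so the causative suffix is -buv, giving *mavasogbuv*.
Since the last vowel of the causative form *mavasogbuv* is /u/ (a high vowel), it takes -uzu, giving *mavasogbuvuzu*.

mavasogbuvuzu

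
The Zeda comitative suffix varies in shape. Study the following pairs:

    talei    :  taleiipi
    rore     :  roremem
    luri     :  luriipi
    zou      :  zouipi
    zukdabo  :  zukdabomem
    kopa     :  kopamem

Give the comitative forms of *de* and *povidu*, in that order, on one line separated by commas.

The suffix is conditioned by the last vowel: -ipi when the last vowel of the stem is a high vowel (*talei*, *luri*, *zou*); -mem when the last vowel of the stem is a non-high vowel (*rore*, *zukdabo*, *kopa*).
*de*: last vowel = /e/, a non-high vowel → -mem → *demem*.
*povidu* — last vowel /u/ (a high vowel) → -ipi → *poviduipi*.

demem, poviduipi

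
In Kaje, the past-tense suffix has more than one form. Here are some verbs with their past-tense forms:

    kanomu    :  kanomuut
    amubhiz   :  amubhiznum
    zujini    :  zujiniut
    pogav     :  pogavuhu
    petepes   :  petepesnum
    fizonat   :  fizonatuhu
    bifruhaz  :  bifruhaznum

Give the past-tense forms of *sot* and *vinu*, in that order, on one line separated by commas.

sotuhu, vinuut

The alternation tracks the final sound of the stem — -num when the stem ends in a sibilant (*amubhiz*, *petepes*, *bifruhaz*); -uhu when the stem ends in a non-sibilant consonant (*pogav*, *fizonat*); -ut when the stem ends in a vowel (*kanomu*, *zujini*).
*sot*: final sound = /t/, a non-sibilant consonant → -uhu → *sotuhu*.
*vinu* — final sound /u/ (a vowel) → -ut → *vinuut*.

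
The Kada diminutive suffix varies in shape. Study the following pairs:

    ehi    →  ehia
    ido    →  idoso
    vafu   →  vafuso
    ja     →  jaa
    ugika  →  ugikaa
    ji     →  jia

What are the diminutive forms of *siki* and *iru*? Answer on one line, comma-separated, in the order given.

sikia, iruso

Looking at the last vowel of each stem: -so when the last vowel of the stem is a rounded vowel (*ido*, *vafu*); -a when the last vowel of the stem is an unrounded vowel (*ehi*, *ja*, *ugika*, *ji*).
*siki*: last vowel = /i/, an unrounded vowel → -a → *sikia*.
*iru*: last vowel = /u/, a rounded vowel → -so → *iruso*.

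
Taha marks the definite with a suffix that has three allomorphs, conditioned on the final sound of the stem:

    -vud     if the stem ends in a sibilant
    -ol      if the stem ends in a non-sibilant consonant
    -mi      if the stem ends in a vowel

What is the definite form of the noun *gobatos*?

*gobatos* — final sound /s/ (a sibilant) → -vud → *gobatosvud*.

gobatosvud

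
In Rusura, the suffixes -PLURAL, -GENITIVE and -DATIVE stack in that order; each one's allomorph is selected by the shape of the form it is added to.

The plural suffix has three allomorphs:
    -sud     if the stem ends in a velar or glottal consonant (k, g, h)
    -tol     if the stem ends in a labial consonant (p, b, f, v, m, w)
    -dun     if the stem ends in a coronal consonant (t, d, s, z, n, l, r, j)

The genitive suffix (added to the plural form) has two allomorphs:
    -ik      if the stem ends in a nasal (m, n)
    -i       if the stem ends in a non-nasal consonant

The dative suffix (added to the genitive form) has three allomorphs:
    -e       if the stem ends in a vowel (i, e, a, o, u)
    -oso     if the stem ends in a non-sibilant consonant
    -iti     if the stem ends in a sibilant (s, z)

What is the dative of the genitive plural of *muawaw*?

*muawaw*: final consonant = /w/, labial → -tol → *muawawtol*.
The plural form *muawawtol*: final consonant = /l/, non-nasal → -i → *muawawtoli*.
The genitive form *muawawtoli*: final sound = /i/, a vowel → -e → *muawawtolie*.

muawawtolie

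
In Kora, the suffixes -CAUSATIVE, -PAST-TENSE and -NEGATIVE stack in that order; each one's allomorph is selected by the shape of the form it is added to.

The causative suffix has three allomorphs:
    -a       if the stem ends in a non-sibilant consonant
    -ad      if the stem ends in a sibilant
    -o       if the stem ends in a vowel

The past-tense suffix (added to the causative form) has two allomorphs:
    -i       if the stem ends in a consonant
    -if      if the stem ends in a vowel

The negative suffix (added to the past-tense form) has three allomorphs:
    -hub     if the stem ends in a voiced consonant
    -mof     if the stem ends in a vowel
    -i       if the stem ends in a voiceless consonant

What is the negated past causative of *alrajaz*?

Since the final sound of *alrajaz* is /z/ (a sibilant), it takes -ad, giving *alrajazad*.
The causative form *alrajazad* — final sound /d/ (a consonant) → -i → *alrajazadi*.
The past-tense form *alrajazadi* — final sound /i/ (a vowel) → -mof → *alrajazadimof*.

alrajazadimof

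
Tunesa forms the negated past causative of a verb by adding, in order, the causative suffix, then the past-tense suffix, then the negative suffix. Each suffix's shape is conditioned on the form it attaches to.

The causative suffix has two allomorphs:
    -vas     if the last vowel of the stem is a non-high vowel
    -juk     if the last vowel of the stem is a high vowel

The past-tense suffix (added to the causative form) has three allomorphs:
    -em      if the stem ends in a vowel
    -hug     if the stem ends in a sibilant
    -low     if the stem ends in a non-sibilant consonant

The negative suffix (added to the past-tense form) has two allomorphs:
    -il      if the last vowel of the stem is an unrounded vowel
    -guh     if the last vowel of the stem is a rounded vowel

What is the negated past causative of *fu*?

fujuklowguh

Since the last vowel of *fu* is /u/ (a high vowel), it takes -juk, giving *fujuk*.
The final sound of the causative form *fujuk* is /k/, which is a non-sibilant consonant, so the past-tense suffix is -low, giving *fujuklow*.
Since the last vowel of the past-tense form *fujuklow* is /o/ (a rounded vowel), it takes -guh, giving *fujuklowguh*.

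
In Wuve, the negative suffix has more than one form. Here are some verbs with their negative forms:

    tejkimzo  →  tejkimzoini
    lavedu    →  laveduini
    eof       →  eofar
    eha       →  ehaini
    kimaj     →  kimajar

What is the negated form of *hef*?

The pattern is consonant vs. vowel: -ar when the stem ends in a consonant (*eof*, *kimaj*); -ini when the stem ends in a vowel (*tejkimzo*, *lavedu*, *eha*).
Since the final sound of *hef* is /f/ (a consonant), it takes -ar, giving *hefar*.

hefar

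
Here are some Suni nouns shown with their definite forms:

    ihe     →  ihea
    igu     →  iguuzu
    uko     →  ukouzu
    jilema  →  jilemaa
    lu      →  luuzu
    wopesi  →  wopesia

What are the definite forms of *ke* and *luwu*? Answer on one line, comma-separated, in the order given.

kea, luwuuzu

The suffix is conditioned by the last vowel: -uzu when the last vowel of the stem is a rounded vowel (*igu*, *uko*, *lu*); -a when the last vowel of the stem is an unrounded vowel (*ihe*, *jilema*, *wopesi*).
Since the last vowel of *ke* is /e/ (an unrounded vowel), it takes -a, giving *kea*.
Since the last vowel of *luwu* is /u/ (a rounded vowel), it takes -uzu, giving *luwuuzu*.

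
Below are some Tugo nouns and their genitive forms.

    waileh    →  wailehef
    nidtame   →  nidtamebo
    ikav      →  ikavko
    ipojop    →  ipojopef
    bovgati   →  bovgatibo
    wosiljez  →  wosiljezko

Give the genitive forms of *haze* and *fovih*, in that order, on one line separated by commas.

The alternation tracks the final sound of the stem — -ef when the stem ends in a voiceless consonant (*waileh*, *ipojop*); -ko when the stem ends in a voiced consonant (*ikav*, *wosiljez*); -bo when the stem ends in a vowel (*nidtame*, *bovgati*).
*haze* — final sound /e/ (a vowel) → -bo → *hazebo*.
*fovih* — final sound /h/ (a voiceless consonant) → -ef → *fovihef*.

hazebo, fovihef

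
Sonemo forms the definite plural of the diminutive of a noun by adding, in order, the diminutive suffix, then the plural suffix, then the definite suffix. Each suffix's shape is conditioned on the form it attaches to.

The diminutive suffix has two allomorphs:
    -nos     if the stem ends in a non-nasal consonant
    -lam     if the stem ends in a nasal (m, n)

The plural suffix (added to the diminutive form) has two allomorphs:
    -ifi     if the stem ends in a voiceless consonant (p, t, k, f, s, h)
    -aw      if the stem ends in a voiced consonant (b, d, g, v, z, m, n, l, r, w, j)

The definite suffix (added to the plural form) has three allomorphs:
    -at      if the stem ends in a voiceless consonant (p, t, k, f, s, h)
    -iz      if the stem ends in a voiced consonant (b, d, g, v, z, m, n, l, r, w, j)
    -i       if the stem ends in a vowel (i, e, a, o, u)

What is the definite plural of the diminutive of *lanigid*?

lanigidnosifii

*lanigid*: final consonant = /d/, non-nasal → -nos → *lanigidnos*.
The final consonant of the diminutive form *lanigidnos* is /s/, which is voiceless, so the plural suffix is -ifi, giving *lanigidnosifi*.
Since the final sound of the plural form *lanigidnosifi* is /i/ (a vowel), it takes -i, giving *lanigidnosifii*.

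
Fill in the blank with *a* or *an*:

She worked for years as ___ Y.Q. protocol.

a

The indefinite article is chosen by the initial *sound* of the following word, not its spelling.
The initialism *Y.Q.* is read letter by letter; the first letter, Y, is pronounced /waɪ/, which begins with a consonant sound.
So the article is *a*: She worked for years as a Y.Q. protocol.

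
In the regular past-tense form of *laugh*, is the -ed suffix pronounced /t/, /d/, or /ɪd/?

/t/

The stem *laugh* ends in a voiceless consonant other than /t/.
The -ed suffix is realized as /ɪd/ after /t, d/; as /t/ after other voiceless consonants; and as /d/ after other voiced sounds.
So -ed on *laugh* is pronounced /t/.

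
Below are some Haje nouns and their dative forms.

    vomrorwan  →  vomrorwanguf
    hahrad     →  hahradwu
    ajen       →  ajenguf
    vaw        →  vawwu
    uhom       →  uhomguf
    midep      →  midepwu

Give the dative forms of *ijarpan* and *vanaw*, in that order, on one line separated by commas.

ijarpanguf, vanawwu

The alternation tracks the final consonant of the stem — -guf when the stem ends in a nasal (*vomrorwan*, *ajen*, *uhom*); -wu when the stem ends in a non-nasal consonant (*hahrad*, *vaw*, *midep*).
Since the final consonant of *ijarpan* is /n/ (a nasal), it takes -guf, giving *ijarpanguf*.
*vanaw*: final consonant = /w/, non-nasal → -wu → *vanawwu*.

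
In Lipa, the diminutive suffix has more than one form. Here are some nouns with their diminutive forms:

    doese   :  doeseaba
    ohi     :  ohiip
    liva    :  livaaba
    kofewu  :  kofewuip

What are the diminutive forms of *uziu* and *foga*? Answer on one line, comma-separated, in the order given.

The suffix is conditioned by the last vowel: -ip when the last vowel of the stem is a high vowel (*ohi*, *kofewu*); -aba when the last vowel of the stem is a non-high vowel (*doese*, *liva*).
Since the last vowel of *uziu* is /u/ (a high vowel), it takes -ip, giving *uziuip*.
The last vowel of *foga* is /a/, which is a non-high vowel, so the suffix is -aba, giving *fogaaba*.

uziuip, fogaaba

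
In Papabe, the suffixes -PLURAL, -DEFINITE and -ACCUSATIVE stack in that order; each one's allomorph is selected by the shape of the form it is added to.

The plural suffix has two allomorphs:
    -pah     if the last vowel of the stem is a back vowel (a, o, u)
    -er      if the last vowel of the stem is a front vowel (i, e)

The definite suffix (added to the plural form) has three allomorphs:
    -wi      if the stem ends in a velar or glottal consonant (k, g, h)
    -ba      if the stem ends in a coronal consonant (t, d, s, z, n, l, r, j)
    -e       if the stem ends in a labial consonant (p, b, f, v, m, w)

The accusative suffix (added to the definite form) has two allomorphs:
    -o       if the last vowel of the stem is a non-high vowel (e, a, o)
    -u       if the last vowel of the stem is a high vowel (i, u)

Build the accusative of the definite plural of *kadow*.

*kadow*: last vowel = /o/, a back vowel → -pah → *kadowpah*.
The plural form *kadowpah*: final consonant = /h/, velar/glottal → -wi → *kadowpahwi*.
The definite form *kadowpahwi*: last vowel = /i/, a high vowel → -u → *kadowpahwiu*.

kadowpahwiu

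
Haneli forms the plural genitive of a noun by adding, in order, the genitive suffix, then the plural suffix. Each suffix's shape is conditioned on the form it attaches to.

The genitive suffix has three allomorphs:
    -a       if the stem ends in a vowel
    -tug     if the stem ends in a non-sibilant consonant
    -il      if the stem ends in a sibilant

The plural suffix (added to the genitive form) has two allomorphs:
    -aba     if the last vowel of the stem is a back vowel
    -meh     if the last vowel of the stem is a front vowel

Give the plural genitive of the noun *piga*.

pigaaaba

Since the final sound of *piga* is /a/ (a vowel), it takes -a, giving *pigaa*.
The genitive form *pigaa*: last vowel = /a/, a back vowel → -aba → *pigaaaba*.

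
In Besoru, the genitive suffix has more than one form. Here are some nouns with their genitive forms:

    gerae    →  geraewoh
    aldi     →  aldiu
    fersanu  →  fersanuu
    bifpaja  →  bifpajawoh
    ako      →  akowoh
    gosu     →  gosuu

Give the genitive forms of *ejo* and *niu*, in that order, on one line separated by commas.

ejowoh, niuu

Looking at the last vowel of each stem: -u when the last vowel of the stem is a high vowel (*aldi*, *fersanu*, *gosu*); -woh when the last vowel of the stem is a non-high vowel (*gerae*, *bifpaja*, *ako*).
The last vowel of *ejo* is /o/, which is a non-high vowel, so the suffix is -woh, giving *ejowoh*.
*niu* — last vowel /u/ (a high vowel) → -u → *niuu*.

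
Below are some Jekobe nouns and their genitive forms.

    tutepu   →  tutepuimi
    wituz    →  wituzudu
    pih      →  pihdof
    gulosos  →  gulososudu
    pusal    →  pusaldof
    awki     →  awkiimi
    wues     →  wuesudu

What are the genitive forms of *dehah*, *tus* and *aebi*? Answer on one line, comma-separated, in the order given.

Looking at the final sound of each stem: -udu when the stem ends in a sibilant (*wituz*, *gulosos*, *wues*); -dof when the stem ends in a non-sibilant consonant (*pih*, *pusal*); -imi when the stem ends in a vowel (*tutepu*, *awki*).
*dehah*: final sound = /h/, a non-sibilant consonant → -dof → *dehahdof*.
*tus* — final sound /s/ (a sibilant) → -udu → *tusudu*.
The final sound of *aebi* is /i/, which is a vowel, so the suffix is -imi, giving *aebiimi*.

dehahdof, tusudu, aebiimi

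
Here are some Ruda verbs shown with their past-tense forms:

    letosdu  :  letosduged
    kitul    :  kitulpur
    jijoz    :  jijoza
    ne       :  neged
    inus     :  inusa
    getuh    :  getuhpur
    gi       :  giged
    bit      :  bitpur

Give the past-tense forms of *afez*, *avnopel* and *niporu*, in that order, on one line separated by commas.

The alternation tracks the final sound of the stem — -a when the stem ends in a sibilant (*jijoz*, *inus*); -pur when the stem ends in a non-sibilant consonant (*kitul*, *getuh*, *bit*); -ged when the stem ends in a vowel (*letosdu*, *ne*, *gi*).
Since the final sound of *afez* is /z/ (a sibilant), it takes -a, giving *afeza*.
*avnopel*: final sound = /l/, a non-sibilant consonant → -pur → *avnopelpur*.
*niporu* — final sound /u/ (a vowel) → -ged → *niporuged*.

afeza, avnopelpur, niporuged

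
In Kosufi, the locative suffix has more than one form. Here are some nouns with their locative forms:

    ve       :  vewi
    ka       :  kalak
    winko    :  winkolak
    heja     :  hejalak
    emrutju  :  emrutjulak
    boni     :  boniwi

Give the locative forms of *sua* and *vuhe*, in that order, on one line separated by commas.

Looking at the last vowel of each stem: -wi when the last vowel of the stem is a front vowel (*ve*, *boni*); -lak when the last vowel of the stem is a back vowel (*ka*, *winko*, *heja*, *emrutju*).
The last vowel of *sua* is /a/, which is a back vowel, so the suffix is -lak, giving *sualak*.
*vuhe* — last vowel /e/ (a front vowel) → -wi → *vuhewi*.

sualak, vuhewi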